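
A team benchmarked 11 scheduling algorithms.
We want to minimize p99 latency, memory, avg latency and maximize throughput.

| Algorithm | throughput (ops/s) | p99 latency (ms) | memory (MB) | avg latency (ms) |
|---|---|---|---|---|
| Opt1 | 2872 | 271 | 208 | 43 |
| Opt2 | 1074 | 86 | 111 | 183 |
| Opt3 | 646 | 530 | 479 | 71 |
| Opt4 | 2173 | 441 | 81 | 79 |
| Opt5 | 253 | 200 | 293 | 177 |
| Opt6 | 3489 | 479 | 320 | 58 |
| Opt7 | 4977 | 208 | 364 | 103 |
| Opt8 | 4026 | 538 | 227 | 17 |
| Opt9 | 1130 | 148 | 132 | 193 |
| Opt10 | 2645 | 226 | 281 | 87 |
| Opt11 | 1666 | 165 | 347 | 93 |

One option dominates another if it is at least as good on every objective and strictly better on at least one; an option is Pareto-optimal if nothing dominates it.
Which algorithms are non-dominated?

Opt1, Opt2, Opt4, Opt5, Opt6, Opt7, Opt8, Opt9, Opt10, Opt11

Opt1: not dominated.
Opt2: not dominated (best p99 latency).
Opt3: dominated by Opt1 (throughput 2872≥646, p99 latency 271≤530, memory 208≤479, avg latency 43≤71).
Opt4: not dominated (best memory).
Opt5: not dominated.
Opt6: not dominated.
Opt7: not dominated (best throughput).
Opt8: not dominated (best avg latency).
Opt9: not dominated.
Opt10: not dominated.
Opt11: not dominated.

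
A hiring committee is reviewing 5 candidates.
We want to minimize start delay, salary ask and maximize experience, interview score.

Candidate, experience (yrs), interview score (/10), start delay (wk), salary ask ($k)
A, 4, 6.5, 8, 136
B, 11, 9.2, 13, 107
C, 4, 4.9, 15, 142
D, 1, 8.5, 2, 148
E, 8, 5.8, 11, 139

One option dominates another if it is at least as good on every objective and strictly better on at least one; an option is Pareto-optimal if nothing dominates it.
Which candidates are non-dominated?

A, B, D, E

A: not dominated.
B: not dominated (best experience).
C: dominated by A (experience 4≥4, interview score 6.5≥4.9, start delay 8≤15, salary ask 136≤142).
D: not dominated (best start delay).
E: not dominated.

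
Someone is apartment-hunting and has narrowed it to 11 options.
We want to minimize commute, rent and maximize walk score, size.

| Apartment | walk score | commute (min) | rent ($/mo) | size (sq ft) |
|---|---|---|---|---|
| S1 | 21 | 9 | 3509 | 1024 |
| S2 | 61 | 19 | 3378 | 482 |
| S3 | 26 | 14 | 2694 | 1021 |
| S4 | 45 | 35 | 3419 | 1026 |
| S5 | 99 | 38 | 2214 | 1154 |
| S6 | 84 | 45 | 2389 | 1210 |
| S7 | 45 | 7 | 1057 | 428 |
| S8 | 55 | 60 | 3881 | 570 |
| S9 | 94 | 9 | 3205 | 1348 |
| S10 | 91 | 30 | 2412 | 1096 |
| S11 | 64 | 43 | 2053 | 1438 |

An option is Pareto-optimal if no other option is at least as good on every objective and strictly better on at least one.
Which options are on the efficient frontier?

S3, S5, S6, S7, S9, S10, S11

S1: dominated by S9 (walk score 94≥21, commute 9≤9, rent 3205≤3509, size 1348≥1024).
S2: dominated by S9 (walk score 94≥61, commute 9≤19, rent 3205≤3378, size 1348≥482).
S3: not dominated.
S4: dominated by S9 (walk score 94≥45, commute 9≤35, rent 3205≤3419, size 1348≥1026).
S5: not dominated (best walk score).
S6: not dominated.
S7: not dominated (best commute).
S8: dominated by S5 (walk score 99≥55, commute 38≤60, rent 2214≤3881, size 1154≥570).
S9: not dominated.
S10: not dominated.
S11: not dominated (best size).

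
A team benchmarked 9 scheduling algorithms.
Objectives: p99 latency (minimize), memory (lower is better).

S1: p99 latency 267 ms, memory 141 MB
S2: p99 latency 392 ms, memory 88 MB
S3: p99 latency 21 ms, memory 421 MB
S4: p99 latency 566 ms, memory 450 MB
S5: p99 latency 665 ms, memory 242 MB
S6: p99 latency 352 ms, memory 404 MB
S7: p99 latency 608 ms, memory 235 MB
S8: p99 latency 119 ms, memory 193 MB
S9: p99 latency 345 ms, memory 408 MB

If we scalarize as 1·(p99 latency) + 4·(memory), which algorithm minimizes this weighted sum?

S2

S1: 1·267 + 4·141 = 831
S2: 1·392 + 4·88 = 744
S3: 1·21 + 4·421 = 1705
S4: 1·566 + 4·450 = 2366
S5: 1·665 + 4·242 = 1633
S6: 1·352 + 4·404 = 1968
S7: 1·608 + 4·235 = 1548
S8: 1·119 + 4·193 = 891
S9: 1·345 + 4·408 = 1977
Lowest: S2 at 744.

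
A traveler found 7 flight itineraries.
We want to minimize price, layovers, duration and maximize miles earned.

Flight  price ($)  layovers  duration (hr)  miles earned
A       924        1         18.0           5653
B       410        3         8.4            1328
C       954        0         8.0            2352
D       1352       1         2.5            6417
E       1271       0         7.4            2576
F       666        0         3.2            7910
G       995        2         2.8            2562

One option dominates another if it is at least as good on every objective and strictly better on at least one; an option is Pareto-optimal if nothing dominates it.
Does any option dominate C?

F vs C: price 666≤954, layovers 0≤0, duration 3.2≤8.0, miles earned 7910≥2352 — F is at least as good on every objective and strictly better on at least one, so F dominates C.

Yes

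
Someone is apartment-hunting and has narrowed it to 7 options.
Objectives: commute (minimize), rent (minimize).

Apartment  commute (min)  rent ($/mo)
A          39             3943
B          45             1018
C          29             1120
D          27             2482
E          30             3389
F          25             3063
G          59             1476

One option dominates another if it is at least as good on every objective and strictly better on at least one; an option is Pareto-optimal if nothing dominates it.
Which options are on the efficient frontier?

B, C, D, F

A: dominated by C (commute 29≤39, rent 1120≤3943).
B: not dominated (best rent).
C: not dominated.
D: not dominated.
E: dominated by C (commute 29≤30, rent 1120≤3389).
F: not dominated (best commute).
G: dominated by B (commute 45≤59, rent 1018≤1476).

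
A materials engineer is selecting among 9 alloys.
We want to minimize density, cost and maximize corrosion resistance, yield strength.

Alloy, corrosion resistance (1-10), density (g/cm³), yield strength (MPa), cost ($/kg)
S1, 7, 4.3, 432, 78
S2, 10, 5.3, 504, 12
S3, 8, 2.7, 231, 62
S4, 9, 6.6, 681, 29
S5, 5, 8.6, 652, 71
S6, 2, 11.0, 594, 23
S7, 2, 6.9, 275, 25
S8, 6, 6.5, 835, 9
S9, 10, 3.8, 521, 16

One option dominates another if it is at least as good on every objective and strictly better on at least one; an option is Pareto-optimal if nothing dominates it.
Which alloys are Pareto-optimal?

S1: dominated by S9 (corrosion resistance 10≥7, density 3.8≤4.3, yield strength 521≥432, cost 16≤78).
S2: not dominated.
S3: not dominated (best density).
S4: not dominated.
S5: dominated by S4 (corrosion resistance 9≥5, density 6.6≤8.6, yield strength 681≥652, cost 29≤71).
S6: dominated by S8 (corrosion resistance 6≥2, density 6.5≤11.0, yield strength 835≥594, cost 9≤23).
S7: dominated by S2 (corrosion resistance 10≥2, density 5.3≤6.9, yield strength 504≥275, cost 12≤25).
S8: not dominated (best yield strength).
S9: not dominated.

S2, S3, S4, S8, S9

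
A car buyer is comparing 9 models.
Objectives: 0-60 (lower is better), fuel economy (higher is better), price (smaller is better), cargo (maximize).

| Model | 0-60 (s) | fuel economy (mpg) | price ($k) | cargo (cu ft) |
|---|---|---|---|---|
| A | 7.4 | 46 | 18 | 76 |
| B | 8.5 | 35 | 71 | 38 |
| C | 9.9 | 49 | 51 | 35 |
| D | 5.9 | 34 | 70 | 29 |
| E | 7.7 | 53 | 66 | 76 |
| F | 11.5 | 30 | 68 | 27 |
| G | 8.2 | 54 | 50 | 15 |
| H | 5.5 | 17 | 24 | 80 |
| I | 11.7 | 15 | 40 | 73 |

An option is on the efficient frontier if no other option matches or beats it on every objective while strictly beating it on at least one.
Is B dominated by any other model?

Yes

A vs B: 0-60 7.4≤8.5, fuel economy 46≥35, price 18≤71, cargo 76≥38 — A is at least as good on every objective and strictly better on at least one, so A dominates B.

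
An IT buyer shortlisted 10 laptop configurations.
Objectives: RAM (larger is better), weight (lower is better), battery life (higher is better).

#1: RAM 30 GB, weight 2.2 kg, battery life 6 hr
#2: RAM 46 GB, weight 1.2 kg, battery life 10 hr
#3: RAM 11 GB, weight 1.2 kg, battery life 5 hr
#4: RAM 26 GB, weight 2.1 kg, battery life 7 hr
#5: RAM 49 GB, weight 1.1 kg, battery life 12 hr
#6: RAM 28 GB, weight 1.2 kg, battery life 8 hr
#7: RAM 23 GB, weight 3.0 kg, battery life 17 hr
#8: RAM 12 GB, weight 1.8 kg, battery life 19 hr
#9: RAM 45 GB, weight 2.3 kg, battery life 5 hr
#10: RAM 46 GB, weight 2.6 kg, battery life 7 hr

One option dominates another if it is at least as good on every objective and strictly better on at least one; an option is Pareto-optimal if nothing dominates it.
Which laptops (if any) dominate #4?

#2: RAM 46≥26, weight 1.2≤2.1, battery life 10≥7 — dominates #4.
#5: RAM 49≥26, weight 1.1≤2.1, battery life 12≥7 — dominates #4.
#6: RAM 28≥26, weight 1.2≤2.1, battery life 8≥7 — dominates #4.
Others (#1, #3, #7, #8, #9, #10) are each worse than #4 on at least one objective.

#2, #5, #6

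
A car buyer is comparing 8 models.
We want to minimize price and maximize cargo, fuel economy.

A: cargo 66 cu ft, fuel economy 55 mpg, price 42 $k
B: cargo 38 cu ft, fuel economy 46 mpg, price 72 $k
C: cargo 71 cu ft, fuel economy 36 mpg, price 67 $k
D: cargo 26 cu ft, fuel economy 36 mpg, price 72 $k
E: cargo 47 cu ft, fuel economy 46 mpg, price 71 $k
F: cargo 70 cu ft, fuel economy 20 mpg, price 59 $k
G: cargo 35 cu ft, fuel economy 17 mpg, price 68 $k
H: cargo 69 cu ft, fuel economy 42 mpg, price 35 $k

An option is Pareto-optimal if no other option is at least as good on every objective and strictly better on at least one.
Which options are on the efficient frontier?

A, C, F, H

A: not dominated (best fuel economy).
B: dominated by A (cargo 66≥38, fuel economy 55≥46, price 42≤72).
C: not dominated (best cargo).
D: dominated by A (cargo 66≥26, fuel economy 55≥36, price 42≤72).
E: dominated by A (cargo 66≥47, fuel economy 55≥46, price 42≤71).
F: not dominated.
G: dominated by A (cargo 66≥35, fuel economy 55≥17, price 42≤68).
H: not dominated (best price).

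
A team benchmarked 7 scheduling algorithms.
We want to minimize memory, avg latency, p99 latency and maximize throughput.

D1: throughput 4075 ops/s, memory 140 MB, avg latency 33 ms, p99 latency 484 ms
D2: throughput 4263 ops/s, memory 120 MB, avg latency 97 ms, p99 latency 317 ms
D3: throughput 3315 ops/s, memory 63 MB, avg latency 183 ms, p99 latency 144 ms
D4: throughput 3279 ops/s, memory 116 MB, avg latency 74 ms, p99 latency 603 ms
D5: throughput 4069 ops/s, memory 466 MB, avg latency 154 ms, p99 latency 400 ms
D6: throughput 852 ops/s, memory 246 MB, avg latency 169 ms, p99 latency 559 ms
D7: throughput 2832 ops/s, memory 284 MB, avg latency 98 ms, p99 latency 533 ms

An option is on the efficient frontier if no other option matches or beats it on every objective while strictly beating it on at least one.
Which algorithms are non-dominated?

D1: not dominated (best avg latency).
D2: not dominated (best throughput).
D3: not dominated (best memory).
D4: not dominated.
D5: dominated by D2 (throughput 4263≥4069, memory 120≤466, avg latency 97≤154, p99 latency 317≤400).
D6: dominated by D1 (throughput 4075≥852, memory 140≤246, avg latency 33≤169, p99 latency 484≤559).
D7: dominated by D1 (throughput 4075≥2832, memory 140≤284, avg latency 33≤98, p99 latency 484≤533).

D1, D2, D3, D4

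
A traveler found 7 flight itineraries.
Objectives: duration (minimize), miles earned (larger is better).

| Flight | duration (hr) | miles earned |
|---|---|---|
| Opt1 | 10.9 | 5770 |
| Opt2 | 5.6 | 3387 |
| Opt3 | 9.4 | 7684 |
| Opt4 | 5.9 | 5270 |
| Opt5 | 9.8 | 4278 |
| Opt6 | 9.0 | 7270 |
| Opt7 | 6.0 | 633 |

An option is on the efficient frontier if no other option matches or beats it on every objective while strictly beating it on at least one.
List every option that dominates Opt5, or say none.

Opt3: duration 9.4≤9.8, miles earned 7684≥4278 — dominates Opt5.
Opt4: duration 5.9≤9.8, miles earned 5270≥4278 — dominates Opt5.
Opt6: duration 9.0≤9.8, miles earned 7270≥4278 — dominates Opt5.
Others (Opt1, Opt2, Opt7) are each worse than Opt5 on at least one objective.

Opt3, Opt4, Opt6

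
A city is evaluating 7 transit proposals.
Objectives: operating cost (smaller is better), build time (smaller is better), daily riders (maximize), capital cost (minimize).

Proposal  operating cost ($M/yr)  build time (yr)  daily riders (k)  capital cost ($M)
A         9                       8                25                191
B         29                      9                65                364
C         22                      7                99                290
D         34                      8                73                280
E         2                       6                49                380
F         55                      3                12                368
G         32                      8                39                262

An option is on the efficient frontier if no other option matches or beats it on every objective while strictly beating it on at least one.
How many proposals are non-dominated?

6

A: not dominated (best capital cost).
B: dominated by C (operating cost 22≤29, build time 7≤9, daily riders 99≥65, capital cost 290≤364).
C: not dominated (best daily riders).
D: not dominated.
E: not dominated (best operating cost).
F: not dominated (best build time).
G: not dominated.
Pareto-optimal: A, C, D, E, F, G → 6.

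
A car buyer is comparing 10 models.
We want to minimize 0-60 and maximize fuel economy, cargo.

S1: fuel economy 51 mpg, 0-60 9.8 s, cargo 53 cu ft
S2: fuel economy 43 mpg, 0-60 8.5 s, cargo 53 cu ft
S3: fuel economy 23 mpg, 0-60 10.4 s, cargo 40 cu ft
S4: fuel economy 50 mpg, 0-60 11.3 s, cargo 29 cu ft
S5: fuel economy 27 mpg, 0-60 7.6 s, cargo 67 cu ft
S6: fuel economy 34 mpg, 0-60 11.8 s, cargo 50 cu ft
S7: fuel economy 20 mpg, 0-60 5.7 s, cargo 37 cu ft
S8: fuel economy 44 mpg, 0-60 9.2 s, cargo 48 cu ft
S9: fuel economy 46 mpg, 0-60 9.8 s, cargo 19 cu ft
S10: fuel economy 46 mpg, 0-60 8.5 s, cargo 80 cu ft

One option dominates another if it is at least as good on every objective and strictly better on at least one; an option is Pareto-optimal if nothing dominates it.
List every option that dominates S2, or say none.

S10: fuel economy 46≥43, 0-60 8.5≤8.5, cargo 80≥53 — dominates S2.
Others (S1, S3, S4, S5, S6, S7, S8, S9) are each worse than S2 on at least one objective.

S10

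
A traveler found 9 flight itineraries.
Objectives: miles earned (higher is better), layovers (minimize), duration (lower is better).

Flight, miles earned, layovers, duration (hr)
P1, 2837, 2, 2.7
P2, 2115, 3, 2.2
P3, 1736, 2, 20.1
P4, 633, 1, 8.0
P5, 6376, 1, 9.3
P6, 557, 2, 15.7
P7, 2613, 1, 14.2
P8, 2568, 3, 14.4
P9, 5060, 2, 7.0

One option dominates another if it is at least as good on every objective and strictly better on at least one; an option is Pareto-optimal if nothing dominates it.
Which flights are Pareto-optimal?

P1, P2, P4, P5, P9

P1: not dominated.
P2: not dominated (best duration).
P3: dominated by P1 (miles earned 2837≥1736, layovers 2≤2, duration 2.7≤20.1).
P4: not dominated.
P5: not dominated (best miles earned).
P6: dominated by P1 (miles earned 2837≥557, layovers 2≤2, duration 2.7≤15.7).
P7: dominated by P5 (miles earned 6376≥2613, layovers 1≤1, duration 9.3≤14.2).
P8: dominated by P1 (miles earned 2837≥2568, layovers 2≤3, duration 2.7≤14.4).
P9: not dominated.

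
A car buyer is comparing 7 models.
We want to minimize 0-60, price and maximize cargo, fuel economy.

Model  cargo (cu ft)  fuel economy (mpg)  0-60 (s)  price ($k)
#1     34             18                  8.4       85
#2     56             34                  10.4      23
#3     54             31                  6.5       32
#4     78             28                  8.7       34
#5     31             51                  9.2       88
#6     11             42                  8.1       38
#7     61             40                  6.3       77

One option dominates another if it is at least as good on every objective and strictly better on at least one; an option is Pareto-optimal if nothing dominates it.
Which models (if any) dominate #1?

#3: cargo 54≥34, fuel economy 31≥18, 0-60 6.5≤8.4, price 32≤85 — dominates #1.
#7: cargo 61≥34, fuel economy 40≥18, 0-60 6.3≤8.4, price 77≤85 — dominates #1.
Others (#2, #4, #5, #6) are each worse than #1 on at least one objective.

#3, #7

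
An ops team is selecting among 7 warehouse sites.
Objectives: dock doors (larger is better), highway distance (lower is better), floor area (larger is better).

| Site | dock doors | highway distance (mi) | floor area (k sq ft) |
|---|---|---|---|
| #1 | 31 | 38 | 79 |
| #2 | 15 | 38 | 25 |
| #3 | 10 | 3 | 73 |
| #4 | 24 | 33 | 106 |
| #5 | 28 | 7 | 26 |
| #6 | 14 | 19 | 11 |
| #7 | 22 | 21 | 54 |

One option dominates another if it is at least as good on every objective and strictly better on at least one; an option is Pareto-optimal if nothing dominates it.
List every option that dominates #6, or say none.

#5: dock doors 28≥14, highway distance 7≤19, floor area 26≥11 — dominates #6.
Others (#1, #2, #3, #4, #7) are each worse than #6 on at least one objective.

#5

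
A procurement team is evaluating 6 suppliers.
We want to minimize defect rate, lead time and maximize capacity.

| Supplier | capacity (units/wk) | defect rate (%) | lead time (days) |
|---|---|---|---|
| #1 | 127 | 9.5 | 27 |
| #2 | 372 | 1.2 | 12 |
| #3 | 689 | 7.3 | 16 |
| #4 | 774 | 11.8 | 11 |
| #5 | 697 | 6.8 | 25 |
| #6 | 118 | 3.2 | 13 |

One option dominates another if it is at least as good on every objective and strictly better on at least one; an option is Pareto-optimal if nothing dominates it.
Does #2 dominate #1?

#2 vs #1: capacity 372≥127, defect rate 1.2≤9.5, lead time 12≤27 — #2 is at least as good on every objective with at least one strict improvement.

Yes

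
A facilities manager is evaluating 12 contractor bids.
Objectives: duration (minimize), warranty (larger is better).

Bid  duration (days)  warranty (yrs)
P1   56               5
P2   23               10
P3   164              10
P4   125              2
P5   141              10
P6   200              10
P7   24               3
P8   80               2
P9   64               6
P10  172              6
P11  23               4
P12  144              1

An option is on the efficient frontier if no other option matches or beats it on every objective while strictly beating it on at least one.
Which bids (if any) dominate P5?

P2

P2: duration 23≤141, warranty 10≥10 — dominates P5.
Others (P1, P3, P4, P6, P7, P8, P9, P10, P11, P12) are each worse than P5 on at least one objective.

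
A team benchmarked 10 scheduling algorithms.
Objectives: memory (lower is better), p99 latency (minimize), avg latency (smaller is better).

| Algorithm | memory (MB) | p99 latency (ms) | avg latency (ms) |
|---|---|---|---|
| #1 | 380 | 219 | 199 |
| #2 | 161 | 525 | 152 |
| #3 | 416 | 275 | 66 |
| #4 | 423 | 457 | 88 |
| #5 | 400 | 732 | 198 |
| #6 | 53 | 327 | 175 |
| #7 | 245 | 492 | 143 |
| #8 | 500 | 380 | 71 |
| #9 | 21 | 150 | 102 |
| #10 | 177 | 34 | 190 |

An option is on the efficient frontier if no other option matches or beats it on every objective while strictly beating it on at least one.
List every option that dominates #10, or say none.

#1: worse on memory (380 vs 177).
#2: worse on p99 latency (525 vs 34).
#3: worse on memory (416 vs 177).
#4: worse on memory (423 vs 177).
#5: worse on memory (400 vs 177).
#6: worse on p99 latency (327 vs 34).
#7: worse on memory (245 vs 177).
#8: worse on memory (500 vs 177).
#9: worse on p99 latency (150 vs 34).
No option dominates #10.

none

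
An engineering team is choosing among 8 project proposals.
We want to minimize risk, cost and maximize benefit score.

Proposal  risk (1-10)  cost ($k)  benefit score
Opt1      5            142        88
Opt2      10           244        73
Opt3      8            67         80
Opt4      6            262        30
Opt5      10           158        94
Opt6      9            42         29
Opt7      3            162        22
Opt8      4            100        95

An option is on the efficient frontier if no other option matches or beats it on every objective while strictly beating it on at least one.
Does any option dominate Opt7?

Opt1: worse on risk (5 vs 3).
Opt2: worse on risk (10 vs 3).
Opt3: worse on risk (8 vs 3).
Opt4: worse on risk (6 vs 3).
Opt5: worse on risk (10 vs 3).
Opt6: worse on risk (9 vs 3).
Opt8: worse on risk (4 vs 3).
No option is at least as good as Opt7 on every objective and strictly better on one.

No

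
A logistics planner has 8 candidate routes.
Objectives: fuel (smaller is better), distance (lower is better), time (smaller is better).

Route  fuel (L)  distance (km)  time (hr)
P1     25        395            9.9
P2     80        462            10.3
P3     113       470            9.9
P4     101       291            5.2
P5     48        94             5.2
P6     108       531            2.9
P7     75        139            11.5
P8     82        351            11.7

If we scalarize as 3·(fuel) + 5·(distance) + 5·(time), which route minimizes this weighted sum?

P1: 3·25 + 5·395 + 5·9.9 = 2099.5
P2: 3·80 + 5·462 + 5·10.3 = 2601.5
P3: 3·113 + 5·470 + 5·9.9 = 2738.5
P4: 3·101 + 5·291 + 5·5.2 = 1784.0
P5: 3·48 + 5·94 + 5·5.2 = 640.0
P6: 3·108 + 5·531 + 5·2.9 = 2993.5
P7: 3·75 + 5·139 + 5·11.5 = 977.5
P8: 3·82 + 5·351 + 5·11.7 = 2059.5
Lowest: P5 at 640.0.

P5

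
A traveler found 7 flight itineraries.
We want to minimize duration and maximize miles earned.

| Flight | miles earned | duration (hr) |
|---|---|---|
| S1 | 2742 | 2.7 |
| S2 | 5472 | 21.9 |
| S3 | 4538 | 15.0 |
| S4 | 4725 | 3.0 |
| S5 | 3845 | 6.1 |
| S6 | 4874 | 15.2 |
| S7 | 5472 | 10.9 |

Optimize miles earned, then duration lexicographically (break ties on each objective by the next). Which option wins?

First maximize miles earned: best is 5472, kept {S2, S7}.
Then minimize duration: best is 10.9, kept {S7}.

S7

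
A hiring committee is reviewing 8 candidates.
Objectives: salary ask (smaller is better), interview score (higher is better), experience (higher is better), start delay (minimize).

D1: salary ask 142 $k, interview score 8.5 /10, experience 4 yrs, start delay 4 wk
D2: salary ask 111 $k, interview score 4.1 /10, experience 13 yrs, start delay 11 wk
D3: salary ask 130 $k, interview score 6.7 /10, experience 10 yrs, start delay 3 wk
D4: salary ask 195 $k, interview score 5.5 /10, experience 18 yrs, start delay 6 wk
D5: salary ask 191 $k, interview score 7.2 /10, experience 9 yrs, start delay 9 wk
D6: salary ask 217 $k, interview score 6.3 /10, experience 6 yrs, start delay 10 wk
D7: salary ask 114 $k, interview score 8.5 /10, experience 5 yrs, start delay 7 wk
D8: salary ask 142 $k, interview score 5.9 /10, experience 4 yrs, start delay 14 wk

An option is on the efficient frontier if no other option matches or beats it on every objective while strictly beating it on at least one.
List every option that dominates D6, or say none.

D3: salary ask 130≤217, interview score 6.7≥6.3, experience 10≥6, start delay 3≤10 — dominates D6.
D5: salary ask 191≤217, interview score 7.2≥6.3, experience 9≥6, start delay 9≤10 — dominates D6.
Others (D1, D2, D4, D7, D8) are each worse than D6 on at least one objective.

D3, D5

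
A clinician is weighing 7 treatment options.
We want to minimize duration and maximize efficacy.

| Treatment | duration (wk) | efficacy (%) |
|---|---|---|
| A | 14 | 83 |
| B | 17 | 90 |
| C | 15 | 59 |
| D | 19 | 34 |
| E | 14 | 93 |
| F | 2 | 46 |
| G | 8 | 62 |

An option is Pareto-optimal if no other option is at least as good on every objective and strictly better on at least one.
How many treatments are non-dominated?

3

A: dominated by E (duration 14≤14, efficacy 93≥83).
B: dominated by E (duration 14≤17, efficacy 93≥90).
C: dominated by A (duration 14≤15, efficacy 83≥59).
D: dominated by A (duration 14≤19, efficacy 83≥34).
E: not dominated (best efficacy).
F: not dominated (best duration).
G: not dominated.
Pareto-optimal: E, F, G → 3.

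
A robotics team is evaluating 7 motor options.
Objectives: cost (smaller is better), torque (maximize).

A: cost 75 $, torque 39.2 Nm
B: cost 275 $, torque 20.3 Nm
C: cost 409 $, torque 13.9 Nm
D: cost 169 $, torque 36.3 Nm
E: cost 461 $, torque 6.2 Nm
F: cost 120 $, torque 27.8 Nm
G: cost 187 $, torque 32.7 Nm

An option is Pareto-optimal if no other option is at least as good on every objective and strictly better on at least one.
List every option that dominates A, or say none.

B: worse on cost (275 vs 75).
C: worse on cost (409 vs 75).
D: worse on cost (169 vs 75).
E: worse on cost (461 vs 75).
F: worse on cost (120 vs 75).
G: worse on cost (187 vs 75).
No option dominates A.

none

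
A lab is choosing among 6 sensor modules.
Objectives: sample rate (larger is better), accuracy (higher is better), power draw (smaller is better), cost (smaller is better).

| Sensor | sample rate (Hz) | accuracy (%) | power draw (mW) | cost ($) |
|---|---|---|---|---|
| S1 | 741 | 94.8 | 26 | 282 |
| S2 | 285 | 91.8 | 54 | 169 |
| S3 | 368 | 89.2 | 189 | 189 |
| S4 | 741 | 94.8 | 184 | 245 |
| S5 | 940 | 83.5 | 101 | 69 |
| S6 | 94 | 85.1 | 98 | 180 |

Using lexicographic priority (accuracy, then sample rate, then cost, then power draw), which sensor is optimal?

S4

First maximize accuracy: best is 94.8, kept {S1, S4}.
Then maximize sample rate: best is 741, kept {S1, S4}.
Then minimize cost: best is 245, kept {S4}.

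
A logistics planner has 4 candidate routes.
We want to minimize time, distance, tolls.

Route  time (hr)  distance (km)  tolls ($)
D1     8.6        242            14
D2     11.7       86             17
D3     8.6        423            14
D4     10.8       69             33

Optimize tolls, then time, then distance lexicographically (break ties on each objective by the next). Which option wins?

D1

First minimize tolls: best is 14, kept {D1, D3}.
Then minimize time: best is 8.6, kept {D1, D3}.
Then minimize distance: best is 242, kept {D1}.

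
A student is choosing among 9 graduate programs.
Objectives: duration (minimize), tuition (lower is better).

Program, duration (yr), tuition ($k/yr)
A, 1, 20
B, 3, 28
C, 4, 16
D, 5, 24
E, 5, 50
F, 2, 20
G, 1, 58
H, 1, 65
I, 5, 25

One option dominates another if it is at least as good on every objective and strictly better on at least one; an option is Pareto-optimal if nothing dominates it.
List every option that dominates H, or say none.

A, G

A: duration 1≤1, tuition 20≤65 — dominates H.
G: duration 1≤1, tuition 58≤65 — dominates H.
Others (B, C, D, E, F, I) are each worse than H on at least one objective.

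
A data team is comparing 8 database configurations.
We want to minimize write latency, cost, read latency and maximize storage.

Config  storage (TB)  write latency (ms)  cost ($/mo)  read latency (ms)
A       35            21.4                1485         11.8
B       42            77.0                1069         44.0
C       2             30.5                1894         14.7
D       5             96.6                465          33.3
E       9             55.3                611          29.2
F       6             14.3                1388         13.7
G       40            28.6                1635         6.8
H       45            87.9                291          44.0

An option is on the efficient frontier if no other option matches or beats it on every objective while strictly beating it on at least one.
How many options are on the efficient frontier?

A: not dominated.
B: not dominated.
C: dominated by A (storage 35≥2, write latency 21.4≤30.5, cost 1485≤1894, read latency 11.8≤14.7).
D: not dominated.
E: not dominated.
F: not dominated (best write latency).
G: not dominated (best read latency).
H: not dominated (best storage).
Pareto-optimal: A, B, D, E, F, G, H → 7.

7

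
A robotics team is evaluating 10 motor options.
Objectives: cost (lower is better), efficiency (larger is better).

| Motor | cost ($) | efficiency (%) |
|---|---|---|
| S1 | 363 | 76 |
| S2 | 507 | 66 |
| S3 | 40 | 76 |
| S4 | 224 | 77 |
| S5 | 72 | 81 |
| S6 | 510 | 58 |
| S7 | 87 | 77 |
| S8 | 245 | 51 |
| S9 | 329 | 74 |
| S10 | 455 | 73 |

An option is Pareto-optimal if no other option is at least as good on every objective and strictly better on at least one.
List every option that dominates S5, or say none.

S1: worse on cost (363 vs 72).
S2: worse on cost (507 vs 72).
S3: worse on efficiency (76 vs 81).
S4: worse on cost (224 vs 72).
S6: worse on cost (510 vs 72).
S7: worse on cost (87 vs 72).
S8: worse on cost (245 vs 72).
S9: worse on cost (329 vs 72).
S10: worse on cost (455 vs 72).
No option dominates S5.

none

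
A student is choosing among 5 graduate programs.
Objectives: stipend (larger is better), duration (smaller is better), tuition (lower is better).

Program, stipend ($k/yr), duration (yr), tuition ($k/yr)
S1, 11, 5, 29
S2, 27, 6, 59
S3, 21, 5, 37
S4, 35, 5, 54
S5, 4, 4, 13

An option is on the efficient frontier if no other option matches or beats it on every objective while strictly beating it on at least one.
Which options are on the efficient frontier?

S1, S3, S4, S5

S1: not dominated.
S2: dominated by S4 (stipend 35≥27, duration 5≤6, tuition 54≤59).
S3: not dominated.
S4: not dominated (best stipend).
S5: not dominated (best duration).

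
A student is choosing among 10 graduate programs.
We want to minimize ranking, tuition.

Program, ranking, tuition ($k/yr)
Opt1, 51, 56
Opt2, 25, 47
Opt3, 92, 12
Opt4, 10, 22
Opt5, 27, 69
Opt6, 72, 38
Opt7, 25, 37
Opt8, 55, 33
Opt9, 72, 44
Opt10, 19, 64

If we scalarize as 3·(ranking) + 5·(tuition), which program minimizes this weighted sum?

Opt1: 3·51 + 5·56 = 433
Opt2: 3·25 + 5·47 = 310
Opt3: 3·92 + 5·12 = 336
Opt4: 3·10 + 5·22 = 140
Opt5: 3·27 + 5·69 = 426
Opt6: 3·72 + 5·38 = 406
Opt7: 3·25 + 5·37 = 260
Opt8: 3·55 + 5·33 = 330
Opt9: 3·72 + 5·44 = 436
Opt10: 3·19 + 5·64 = 377
Lowest: Opt4 at 140.

Opt4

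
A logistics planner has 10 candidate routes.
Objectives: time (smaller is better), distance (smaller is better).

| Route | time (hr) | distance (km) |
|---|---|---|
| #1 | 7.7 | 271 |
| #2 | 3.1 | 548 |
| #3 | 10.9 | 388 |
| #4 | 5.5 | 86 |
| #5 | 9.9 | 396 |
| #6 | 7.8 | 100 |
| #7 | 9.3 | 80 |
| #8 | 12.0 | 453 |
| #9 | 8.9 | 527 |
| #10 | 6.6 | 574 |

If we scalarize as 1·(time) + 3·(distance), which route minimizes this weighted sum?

#1: 1·7.7 + 3·271 = 820.7
#2: 1·3.1 + 3·548 = 1647.1
#3: 1·10.9 + 3·388 = 1174.9
#4: 1·5.5 + 3·86 = 263.5
#5: 1·9.9 + 3·396 = 1197.9
#6: 1·7.8 + 3·100 = 307.8
#7: 1·9.3 + 3·80 = 249.3
#8: 1·12.0 + 3·453 = 1371.0
#9: 1·8.9 + 3·527 = 1589.9
#10: 1·6.6 + 3·574 = 1728.6
Lowest: #7 at 249.3.

#7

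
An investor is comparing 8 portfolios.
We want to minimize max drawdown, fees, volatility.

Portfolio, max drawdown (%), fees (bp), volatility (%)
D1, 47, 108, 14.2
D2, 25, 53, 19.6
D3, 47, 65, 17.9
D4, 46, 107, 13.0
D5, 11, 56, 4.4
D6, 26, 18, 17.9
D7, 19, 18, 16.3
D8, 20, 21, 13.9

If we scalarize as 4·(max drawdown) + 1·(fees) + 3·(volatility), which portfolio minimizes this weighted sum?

D5

D1: 4·47 + 1·108 + 3·14.2 = 338.6
D2: 4·25 + 1·53 + 3·19.6 = 211.8
D3: 4·47 + 1·65 + 3·17.9 = 306.7
D4: 4·46 + 1·107 + 3·13.0 = 330.0
D5: 4·11 + 1·56 + 3·4.4 = 113.2
D6: 4·26 + 1·18 + 3·17.9 = 175.7
D7: 4·19 + 1·18 + 3·16.3 = 142.9
D8: 4·20 + 1·21 + 3·13.9 = 142.7
Lowest: D5 at 113.2.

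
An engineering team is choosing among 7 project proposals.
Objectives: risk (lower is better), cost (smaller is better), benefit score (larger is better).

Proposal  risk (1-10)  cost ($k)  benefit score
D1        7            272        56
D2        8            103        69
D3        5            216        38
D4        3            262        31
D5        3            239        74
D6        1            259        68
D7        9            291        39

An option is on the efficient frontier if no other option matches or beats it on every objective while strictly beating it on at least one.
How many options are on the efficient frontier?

D1: dominated by D5 (risk 3≤7, cost 239≤272, benefit score 74≥56).
D2: not dominated (best cost).
D3: not dominated.
D4: dominated by D5 (risk 3≤3, cost 239≤262, benefit score 74≥31).
D5: not dominated (best benefit score).
D6: not dominated (best risk).
D7: dominated by D1 (risk 7≤9, cost 272≤291, benefit score 56≥39).
Pareto-optimal: D2, D3, D5, D6 → 4.

4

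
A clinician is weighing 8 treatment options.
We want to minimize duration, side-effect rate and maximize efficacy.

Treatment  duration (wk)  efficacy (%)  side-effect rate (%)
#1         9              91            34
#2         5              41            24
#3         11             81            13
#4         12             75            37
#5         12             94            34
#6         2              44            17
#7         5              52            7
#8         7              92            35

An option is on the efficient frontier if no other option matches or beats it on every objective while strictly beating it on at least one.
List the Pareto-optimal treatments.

#1: not dominated.
#2: dominated by #6 (duration 2≤5, efficacy 44≥41, side-effect rate 17≤24).
#3: not dominated.
#4: dominated by #1 (duration 9≤12, efficacy 91≥75, side-effect rate 34≤37).
#5: not dominated (best efficacy).
#6: not dominated (best duration).
#7: not dominated (best side-effect rate).
#8: not dominated.

#1, #3, #5, #6, #7, #8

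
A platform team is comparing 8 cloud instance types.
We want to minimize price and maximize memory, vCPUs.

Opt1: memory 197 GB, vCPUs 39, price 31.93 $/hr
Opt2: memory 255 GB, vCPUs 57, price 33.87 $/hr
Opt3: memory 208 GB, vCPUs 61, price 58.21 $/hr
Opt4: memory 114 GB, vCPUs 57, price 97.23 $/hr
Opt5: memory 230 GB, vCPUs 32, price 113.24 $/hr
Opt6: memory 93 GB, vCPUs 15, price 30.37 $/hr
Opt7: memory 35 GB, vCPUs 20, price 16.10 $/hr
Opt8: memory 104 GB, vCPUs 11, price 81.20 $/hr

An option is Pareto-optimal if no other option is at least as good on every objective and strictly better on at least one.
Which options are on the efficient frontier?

Opt1: not dominated.
Opt2: not dominated (best memory).
Opt3: not dominated (best vCPUs).
Opt4: dominated by Opt2 (memory 255≥114, vCPUs 57≥57, price 33.87≤97.23).
Opt5: dominated by Opt2 (memory 255≥230, vCPUs 57≥32, price 33.87≤113.24).
Opt6: not dominated.
Opt7: not dominated (best price).
Opt8: dominated by Opt1 (memory 197≥104, vCPUs 39≥11, price 31.93≤81.20).

Opt1, Opt2, Opt3, Opt6, Opt7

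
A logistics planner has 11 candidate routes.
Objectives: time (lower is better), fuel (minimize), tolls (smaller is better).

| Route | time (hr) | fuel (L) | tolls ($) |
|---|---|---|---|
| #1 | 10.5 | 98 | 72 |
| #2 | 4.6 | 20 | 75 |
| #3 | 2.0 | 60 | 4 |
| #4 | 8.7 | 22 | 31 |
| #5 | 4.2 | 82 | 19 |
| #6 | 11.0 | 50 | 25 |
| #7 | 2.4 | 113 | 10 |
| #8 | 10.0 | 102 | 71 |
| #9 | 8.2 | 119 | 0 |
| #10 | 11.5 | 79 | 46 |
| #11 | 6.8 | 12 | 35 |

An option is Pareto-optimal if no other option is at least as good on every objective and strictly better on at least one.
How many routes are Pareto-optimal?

#1: dominated by #3 (time 2.0≤10.5, fuel 60≤98, tolls 4≤72).
#2: not dominated.
#3: not dominated (best time).
#4: not dominated.
#5: dominated by #3 (time 2.0≤4.2, fuel 60≤82, tolls 4≤19).
#6: not dominated.
#7: dominated by #3 (time 2.0≤2.4, fuel 60≤113, tolls 4≤10).
#8: dominated by #3 (time 2.0≤10.0, fuel 60≤102, tolls 4≤71).
#9: not dominated (best tolls).
#10: dominated by #3 (time 2.0≤11.5, fuel 60≤79, tolls 4≤46).
#11: not dominated (best fuel).
Pareto-optimal: #2, #3, #4, #6, #9, #11 → 6.

6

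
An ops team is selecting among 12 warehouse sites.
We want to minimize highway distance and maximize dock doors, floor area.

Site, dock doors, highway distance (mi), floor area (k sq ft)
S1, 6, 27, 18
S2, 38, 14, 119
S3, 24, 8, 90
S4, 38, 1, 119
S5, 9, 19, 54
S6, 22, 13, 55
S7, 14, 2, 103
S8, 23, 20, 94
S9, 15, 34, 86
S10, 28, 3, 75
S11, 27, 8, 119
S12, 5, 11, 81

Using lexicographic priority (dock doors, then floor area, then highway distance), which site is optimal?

S4

First maximize dock doors: best is 38, kept {S2, S4}.
Then maximize floor area: best is 119, kept {S2, S4}.
Then minimize highway distance: best is 1, kept {S4}.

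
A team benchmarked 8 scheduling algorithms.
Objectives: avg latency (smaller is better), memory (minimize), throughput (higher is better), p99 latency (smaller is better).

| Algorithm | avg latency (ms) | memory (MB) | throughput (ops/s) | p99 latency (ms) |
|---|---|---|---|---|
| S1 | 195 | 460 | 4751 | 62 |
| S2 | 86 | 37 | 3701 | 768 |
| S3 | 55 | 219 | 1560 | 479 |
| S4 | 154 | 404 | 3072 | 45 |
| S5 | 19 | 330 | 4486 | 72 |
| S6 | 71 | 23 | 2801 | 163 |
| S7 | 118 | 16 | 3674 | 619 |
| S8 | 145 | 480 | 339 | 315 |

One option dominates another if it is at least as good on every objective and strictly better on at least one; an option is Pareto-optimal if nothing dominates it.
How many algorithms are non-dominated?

S1: not dominated (best throughput).
S2: not dominated.
S3: not dominated.
S4: not dominated (best p99 latency).
S5: not dominated (best avg latency).
S6: not dominated.
S7: not dominated (best memory).
S8: dominated by S5 (avg latency 19≤145, memory 330≤480, throughput 4486≥339, p99 latency 72≤315).
Pareto-optimal: S1, S2, S3, S4, S5, S6, S7 → 7.

7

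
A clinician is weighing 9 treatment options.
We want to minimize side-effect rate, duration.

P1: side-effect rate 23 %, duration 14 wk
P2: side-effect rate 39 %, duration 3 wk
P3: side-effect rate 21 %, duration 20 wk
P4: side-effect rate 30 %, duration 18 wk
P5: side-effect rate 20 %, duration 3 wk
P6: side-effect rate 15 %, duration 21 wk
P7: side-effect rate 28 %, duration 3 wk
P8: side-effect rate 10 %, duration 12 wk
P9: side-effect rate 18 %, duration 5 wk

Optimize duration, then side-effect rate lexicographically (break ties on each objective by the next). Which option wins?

First minimize duration: best is 3, kept {P2, P5, P7}.
Then minimize side-effect rate: best is 20, kept {P5}.

P5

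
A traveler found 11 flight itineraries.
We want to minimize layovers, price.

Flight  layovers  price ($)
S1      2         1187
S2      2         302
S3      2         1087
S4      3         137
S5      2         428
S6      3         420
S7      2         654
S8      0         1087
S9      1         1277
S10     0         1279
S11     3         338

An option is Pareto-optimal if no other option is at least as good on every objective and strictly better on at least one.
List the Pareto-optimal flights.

S1: dominated by S2 (layovers 2≤2, price 302≤1187).
S2: not dominated.
S3: dominated by S2 (layovers 2≤2, price 302≤1087).
S4: not dominated (best price).
S5: dominated by S2 (layovers 2≤2, price 302≤428).
S6: dominated by S2 (layovers 2≤3, price 302≤420).
S7: dominated by S2 (layovers 2≤2, price 302≤654).
S8: not dominated.
S9: dominated by S8 (layovers 0≤1, price 1087≤1277).
S10: dominated by S8 (layovers 0≤0, price 1087≤1279).
S11: dominated by S2 (layovers 2≤3, price 302≤338).

S2, S4, S8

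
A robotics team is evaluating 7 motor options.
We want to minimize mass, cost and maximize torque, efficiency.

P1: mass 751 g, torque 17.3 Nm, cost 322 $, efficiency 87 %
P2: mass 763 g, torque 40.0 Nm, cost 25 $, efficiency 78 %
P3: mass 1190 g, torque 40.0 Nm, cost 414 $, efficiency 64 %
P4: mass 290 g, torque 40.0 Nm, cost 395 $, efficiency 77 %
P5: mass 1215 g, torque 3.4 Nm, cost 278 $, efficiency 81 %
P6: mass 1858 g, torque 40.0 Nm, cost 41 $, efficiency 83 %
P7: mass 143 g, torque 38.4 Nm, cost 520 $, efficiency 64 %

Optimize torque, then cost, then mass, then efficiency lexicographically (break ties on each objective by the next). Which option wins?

P2

First maximize torque: best is 40.0, kept {P2, P3, P4, P6}.
Then minimize cost: best is 25, kept {P2}.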